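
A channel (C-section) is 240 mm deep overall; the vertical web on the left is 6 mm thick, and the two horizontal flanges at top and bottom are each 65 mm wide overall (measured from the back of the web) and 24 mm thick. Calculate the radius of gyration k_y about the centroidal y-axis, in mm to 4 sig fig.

k_y ≈ 20.72 mm

Treat the section as a set of non-overlapping primitives; coordinates are from the bounding-box lower-left.
Web: 6 × 240, A = 1 440 mm², x = 3 mm, Ī = 4 320 mm⁴.
Top flange (beyond web): 59 × 24, A = 1 416 mm², x = 35.5 mm, Ī = 410 758 mm⁴.
Bottom flange (beyond web): 59 × 24, A = 1 416 mm², x = 35.5 mm, Ī = 410 758 mm⁴.
Centroid: x̄ = ΣA·x / ΣA = 24.5449 mm.
Transfer each piece to the centroidal y-axis using Ī + A·d² with d = x − 24.5449:
  web: d = -21.5449 mm → contributes +672 746 mm⁴
  top flange (beyond web): d = 10.9551 mm → contributes +580 697 mm⁴
  bottom flange (beyond web): d = 10.9551 mm → contributes +580 697 mm⁴
Total I = 1 834 139 mm⁴.
Radius of gyration: k = √(I/A) = √(1 834 139 / 4 272) = 20.7205 mm.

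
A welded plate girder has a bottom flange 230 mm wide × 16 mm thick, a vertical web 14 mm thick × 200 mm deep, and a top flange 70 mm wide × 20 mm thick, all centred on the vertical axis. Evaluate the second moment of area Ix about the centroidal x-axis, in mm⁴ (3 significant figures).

Break the section into simple shapes (no overlaps), measuring from the bottom-left corner of the bounding box.
Bottom plate: 230 × 16, A = 3 680 mm², y = 8 mm, Ī = 78 507 mm⁴.
Web plate: 14 × 200, A = 2 800 mm², y = 116 mm, Ī = 9 333 333 mm⁴.
Top plate: 70 × 20, A = 1 400 mm², y = 226 mm, Ī = 46 667 mm⁴.
Centroid: ȳ = ΣA·y / ΣA = 85.107 mm.
Transfer each piece to the centroidal x-axis using Ī + A·d² with d = y − 85.107:
  bottom plate: d = -77.107 mm → contributes +21 957 680 mm⁴
  web plate: d = 30.893 mm → contributes +12 005 660 mm⁴
  top plate: d = 140.89 mm → contributes +27 837 997 mm⁴
Total I = 61 801 337 mm⁴.

Ix ≈ 6.18 × 10⁷ mm⁴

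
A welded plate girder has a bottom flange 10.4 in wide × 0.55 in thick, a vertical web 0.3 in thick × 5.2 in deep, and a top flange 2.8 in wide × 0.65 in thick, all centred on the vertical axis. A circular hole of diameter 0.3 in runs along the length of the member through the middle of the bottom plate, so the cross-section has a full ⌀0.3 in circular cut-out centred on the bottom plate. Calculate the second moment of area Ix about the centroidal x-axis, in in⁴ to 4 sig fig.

Ix ≈ 52.79 in⁴

Treat the section as a set of non-overlapping primitives; coordinates are from the bounding-box lower-left.
Bottom plate: 10.4 × 0.55, A = 5.72 in², y = 0.275 in, Ī = 0.144192 in⁴.
Web plate: 0.3 × 5.2, A = 1.56 in², y = 3.15 in, Ī = 3.5152 in⁴.
Top plate: 2.8 × 0.65, A = 1.82 in², y = 6.075 in, Ī = 0.0640792 in⁴.
Hole (subtracted): ⌀0.3, A = 0.0706858 in², y = 0.275 in, Ī = 0.000397608 in⁴.
Centroid: ȳ = ΣA·y / ΣA = 1.9408 in.
Transfer each piece to the centroidal x-axis using Ī + A·d² with d = y − 1.9408:
  bottom plate: d = -1.6658 in → contributes +16.0165 in⁴
  web plate: d = 1.2092 in → contributes +5.79619 in⁴
  top plate: d = 4.1342 in → contributes +31.1709 in⁴
  hole: d = -1.6658 in → contributes −0.196542 in⁴
Total I = 52.787 in⁴.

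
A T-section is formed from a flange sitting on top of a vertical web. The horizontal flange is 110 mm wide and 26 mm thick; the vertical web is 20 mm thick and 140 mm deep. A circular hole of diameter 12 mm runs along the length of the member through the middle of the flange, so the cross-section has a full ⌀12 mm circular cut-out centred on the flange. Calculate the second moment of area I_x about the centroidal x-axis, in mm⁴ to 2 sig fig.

Decompose the section into non-overlapping parts with the origin at the bottom-left of its bounding rectangle.
Flange: 110 × 26, A = 2 860 mm², y = 153 mm, Ī = 161 113 mm⁴.
Web: 20 × 140, A = 2 800 mm², y = 70 mm, Ī = 4 573 333 mm⁴.
Hole (subtracted): ⌀12, A = 113.1 mm², y = 153 mm, Ī = 1 018 mm⁴.
Centroid: ȳ = ΣA·y / ΣA = 111.1 mm.
Transfer each piece to the centroidal x-axis using Ī + A·d² with d = y − 111.1:
  flange: d = 41.9 mm → contributes +5 181 500 mm⁴
  web: d = -41.1 mm → contributes +9 303 753 mm⁴
  hole: d = 41.9 mm → contributes −199 547 mm⁴
Total I = 14 285 707 mm⁴.

I_x ≈ 1.4 × 10⁷ mm⁴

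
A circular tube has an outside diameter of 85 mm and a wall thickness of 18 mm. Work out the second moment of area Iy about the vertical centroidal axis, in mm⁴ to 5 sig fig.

Split into non-overlapping primitives; take the origin at the lower-left of the bounding box.
Outer circle: ⌀85, A = 5674.502 mm², x = 42.5 mm, Ī = 2 562 392 mm⁴.
Bore (subtracted): ⌀49, A = 1885.741 mm², x = 42.5 mm, Ī = 282 979 mm⁴.
By symmetry the centroid is at mid-width, x̄ = 42.5 mm.
All pieces are centred on the vertical centroidal axis, so I = ΣĪ (holes subtracted) = 2 279 413 mm⁴.

Iy ≈ 2.2794 × 10⁶ mm⁴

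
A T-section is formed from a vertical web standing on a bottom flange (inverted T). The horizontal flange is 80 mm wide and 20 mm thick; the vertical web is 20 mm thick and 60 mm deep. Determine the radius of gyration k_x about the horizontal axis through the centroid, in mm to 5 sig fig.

Decompose the section into non-overlapping parts with the origin at the bottom-left of its bounding rectangle.
Flange: 80 × 20, A = 1 600 mm², y = 10 mm, Ī = 53333.33 mm⁴.
Web: 20 × 60, A = 1 200 mm², y = 50 mm, Ī = 360 000 mm⁴.
Centroid: ȳ = ΣA·y / ΣA = 27.14286 mm.
Transfer each piece to the horizontal axis through the centroid using Ī + A·d² with d = y − 27.14286:
  flange: d = -17.14286 mm → contributes +523537.4 mm⁴
  web: d = 22.85714 mm → contributes +986938.8 mm⁴
Total I = 1 510 476 mm⁴.
Radius of gyration: k = √(I/A) = √(1 510 476 / 2 800) = 23.22619 mm.

k_x ≈ 23.226 mm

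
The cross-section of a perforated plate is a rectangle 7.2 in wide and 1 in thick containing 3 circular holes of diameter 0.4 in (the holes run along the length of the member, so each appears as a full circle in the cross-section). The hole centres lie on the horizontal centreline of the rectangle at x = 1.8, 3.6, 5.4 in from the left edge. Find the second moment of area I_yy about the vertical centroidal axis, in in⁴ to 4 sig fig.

I_yy ≈ 30.29 in⁴

Decompose the section into non-overlapping parts with the origin at the bottom-left of its bounding rectangle.
Plate: 7.2 × 1, A = 7.2 in², x = 3.6 in, Ī = 31.104 in⁴.
Hole 1 (subtracted): ⌀0.4, A = 0.125664 in², x = 1.8 in, Ī = 0.00125664 in⁴.
Hole 2 (subtracted): ⌀0.4, A = 0.125664 in², x = 3.6 in, Ī = 0.00125664 in⁴.
Hole 3 (subtracted): ⌀0.4, A = 0.125664 in², x = 5.4 in, Ī = 0.00125664 in⁴.
By symmetry the centroid is at mid-width, x̄ = 3.6 in.
Transfer each piece to the vertical centroidal axis using Ī + A·d² with d = x − 3.6:
  plate: d = 0 in → contributes +31.104 in⁴
  hole 1: d = -1.8 in → contributes −0.408407 in⁴
  hole 2: d = 0 in → contributes −0.00125664 in⁴
  hole 3: d = 1.8 in → contributes −0.408407 in⁴
Total I = 30.2859 in⁴.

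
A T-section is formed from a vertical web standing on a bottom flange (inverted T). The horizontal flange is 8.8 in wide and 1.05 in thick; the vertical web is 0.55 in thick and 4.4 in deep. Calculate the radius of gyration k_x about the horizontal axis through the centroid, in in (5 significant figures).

Decompose the section into non-overlapping parts with the origin at the bottom-left of its bounding rectangle.
Flange: 8.8 × 1.05, A = 9.24 in², y = 0.525 in, Ī = 0.848925 in⁴.
Web: 0.55 × 4.4, A = 2.42 in², y = 3.25 in, Ī = 3.904267 in⁴.
Centroid: ȳ = ΣA·y / ΣA = 1.090566 in.
Transfer each piece to the horizontal axis through the centroid using Ī + A·d² with d = y − 1.090566:
  flange: d = -0.565566 in → contributes +3.804477 in⁴
  web: d = 2.159434 in → contributes +15.1891 in⁴
Total I = 18.99358 in⁴.
Radius of gyration: k = √(I/A) = √(18.99358 / 11.66) = 1.276304 in.

k_x ≈ 1.2763 in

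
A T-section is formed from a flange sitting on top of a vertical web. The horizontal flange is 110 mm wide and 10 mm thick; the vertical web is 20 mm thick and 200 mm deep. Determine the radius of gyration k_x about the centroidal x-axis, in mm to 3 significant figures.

Treat the section as a set of non-overlapping primitives; coordinates are from the bounding-box lower-left.
Flange: 110 × 10, A = 1 100 mm², y = 205 mm, Ī = 9166.7 mm⁴.
Web: 20 × 200, A = 4 000 mm², y = 100 mm, Ī = 13 333 333 mm⁴.
Centroid: ȳ = ΣA·y / ΣA = 122.65 mm.
Transfer each piece to the centroidal x-axis using Ī + A·d² with d = y − 122.65:
  flange: d = 82.353 mm → contributes +7 469 374 mm⁴
  web: d = -22.647 mm → contributes +15 384 890 mm⁴
Total I = 22 854 265 mm⁴.
Radius of gyration: k = √(I/A) = √(22 854 265 / 5 100) = 66.942 mm.

k_x ≈ 66.9 mm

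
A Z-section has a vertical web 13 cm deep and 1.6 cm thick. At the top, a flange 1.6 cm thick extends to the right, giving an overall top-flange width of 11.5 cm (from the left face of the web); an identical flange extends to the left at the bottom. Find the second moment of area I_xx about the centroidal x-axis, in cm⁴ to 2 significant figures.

Treat the section as a set of non-overlapping primitives; coordinates are from the bounding-box lower-left.
Web: 1.6 × 13, A = 20.8 cm², y = 6.5 cm, Ī = 292.9 cm⁴.
Top flange (beyond web): 9.9 × 1.6, A = 15.84 cm², y = 12.2 cm, Ī = 3.379 cm⁴.
Bottom flange (beyond web): 9.9 × 1.6, A = 15.84 cm², y = 0.8 cm, Ī = 3.379 cm⁴.
Centroid: ȳ = ΣA·y / ΣA = 6.5 cm.
Transfer each piece to the centroidal x-axis using Ī + A·d² with d = y − 6.5:
  web: d = 0 cm → contributes +292.9 cm⁴
  top flange (beyond web): d = 5.7 cm → contributes +518 cm⁴
  bottom flange (beyond web): d = -5.7 cm → contributes +518 cm⁴
Total I = 1 329 cm⁴.

I_xx ≈ 1300 cm⁴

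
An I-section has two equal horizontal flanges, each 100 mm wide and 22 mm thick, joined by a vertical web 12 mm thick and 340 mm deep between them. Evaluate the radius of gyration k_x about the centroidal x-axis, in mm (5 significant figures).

k_x ≈ 147.15 mm

Treat the section as a set of non-overlapping primitives; coordinates are from the bounding-box lower-left.
Bottom flange: 100 × 22, A = 2 200 mm², y = 11 mm, Ī = 88733.33 mm⁴.
Web: 12 × 340, A = 4 080 mm², y = 192 mm, Ī = 39 304 000 mm⁴.
Top flange: 100 × 22, A = 2 200 mm², y = 373 mm, Ī = 88733.33 mm⁴.
By symmetry the centroid is at mid-height, ȳ = 192 mm.
Transfer each piece to the centroidal x-axis using Ī + A·d² with d = y − 192:
  bottom flange: d = -181 mm → contributes +72 162 933 mm⁴
  web: d = 0 mm → contributes +39 304 000 mm⁴
  top flange: d = 181 mm → contributes +72 162 933 mm⁴
Total I = 183 629 867 mm⁴.
Radius of gyration: k = √(I/A) = √(183 629 867 / 8 480) = 147.1546 mm.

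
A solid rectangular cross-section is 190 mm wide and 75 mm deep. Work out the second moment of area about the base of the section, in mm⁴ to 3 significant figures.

The section: 190 × 75, A = 14 250 mm², y = 37.5 mm, Ī = 6 679 688 mm⁴.
Transfer it to a horizontal axis along the bottom face using Ī + A·d² with d = y − 0:
  the section: d = 37.5 mm → contributes +26 718 750 mm⁴
Total I = 26 718 750 mm⁴.

I_base ≈ 2.67 × 10⁷ mm⁴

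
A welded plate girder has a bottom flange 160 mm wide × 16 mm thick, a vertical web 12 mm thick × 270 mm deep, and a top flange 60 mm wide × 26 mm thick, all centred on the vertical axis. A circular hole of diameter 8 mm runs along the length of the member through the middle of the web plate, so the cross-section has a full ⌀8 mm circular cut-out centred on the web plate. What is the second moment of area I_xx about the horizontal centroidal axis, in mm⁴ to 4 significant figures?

Split into non-overlapping primitives; take the origin at the lower-left of the bounding box.
Bottom plate: 160 × 16, A = 2 560 mm², y = 8 mm, Ī = 54613.3 mm⁴.
Web plate: 12 × 270, A = 3 240 mm², y = 151 mm, Ī = 19 683 000 mm⁴.
Top plate: 60 × 26, A = 1 560 mm², y = 299 mm, Ī = 87 880 mm⁴.
Hole (subtracted): ⌀8, A = 50.2655 mm², y = 151 mm, Ī = 201.062 mm⁴.
Centroid: ȳ = ΣA·y / ΣA = 132.504 mm.
Transfer each piece to the horizontal centroidal axis using Ī + A·d² with d = y − 132.504:
  bottom plate: d = -124.504 mm → contributes +39 737 877 mm⁴
  web plate: d = 18.4959 mm → contributes +20 791 397 mm⁴
  top plate: d = 166.496 mm → contributes +43 332 452 mm⁴
  hole: d = 18.4959 mm → contributes −17396.8 mm⁴
Total I = 103 844 329 mm⁴.

I_xx ≈ 1.038 × 10⁸ mm⁴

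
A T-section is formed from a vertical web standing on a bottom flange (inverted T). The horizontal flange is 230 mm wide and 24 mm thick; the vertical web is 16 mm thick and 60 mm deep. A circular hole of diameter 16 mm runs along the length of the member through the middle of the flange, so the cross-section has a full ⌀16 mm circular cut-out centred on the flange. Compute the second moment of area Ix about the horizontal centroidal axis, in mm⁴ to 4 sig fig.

Decompose the section into non-overlapping parts with the origin at the bottom-left of its bounding rectangle.
Flange: 230 × 24, A = 5 520 mm², y = 12 mm, Ī = 264 960 mm⁴.
Web: 16 × 60, A = 960 mm², y = 54 mm, Ī = 288 000 mm⁴.
Hole (subtracted): ⌀16, A = 201.062 mm², y = 12 mm, Ī = 3216.99 mm⁴.
Centroid: ȳ = ΣA·y / ΣA = 18.4215 mm.
Transfer each piece to the horizontal centroidal axis using Ī + A·d² with d = y − 18.4215:
  flange: d = -6.42147 mm → contributes +492 579 mm⁴
  web: d = 35.5785 mm → contributes +1 503 199 mm⁴
  hole: d = -6.42147 mm → contributes −11507.8 mm⁴
Total I = 1 984 269 mm⁴.

Ix ≈ 1.984 × 10⁶ mm⁴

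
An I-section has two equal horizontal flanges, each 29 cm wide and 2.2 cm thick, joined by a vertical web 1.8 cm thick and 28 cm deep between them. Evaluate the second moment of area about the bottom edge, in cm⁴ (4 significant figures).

Split into non-overlapping primitives; take the origin at the lower-left of the bounding box.
Bottom flange: 29 × 2.2, A = 63.8 cm², y = 1.1 cm, Ī = 25.7327 cm⁴.
Web: 1.8 × 28, A = 50.4 cm², y = 16.2 cm, Ī = 3292.8 cm⁴.
Top flange: 29 × 2.2, A = 63.8 cm², y = 31.3 cm, Ī = 25.7327 cm⁴.
Transfer each piece to the bottom edge using Ī + A·d² with d = y − 0:
  bottom flange: d = 1.1 cm → contributes +102.931 cm⁴
  web: d = 16.2 cm → contributes +16519.8 cm⁴
  top flange: d = 31.3 cm → contributes +62 530 cm⁴
Total I = 79152.7 cm⁴.

I_base ≈ 7.915 × 10⁴ cm⁴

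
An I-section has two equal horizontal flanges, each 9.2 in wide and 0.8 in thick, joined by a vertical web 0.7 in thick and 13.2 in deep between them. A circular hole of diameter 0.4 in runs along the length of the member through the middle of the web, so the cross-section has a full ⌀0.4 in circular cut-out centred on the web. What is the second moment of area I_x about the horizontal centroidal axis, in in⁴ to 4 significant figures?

I_x ≈ 856.2 in⁴

Treat the section as a set of non-overlapping primitives; coordinates are from the bounding-box lower-left.
Bottom flange: 9.2 × 0.8, A = 7.36 in², y = 0.4 in, Ī = 0.392533 in⁴.
Web: 0.7 × 13.2, A = 9.24 in², y = 7.4 in, Ī = 134.165 in⁴.
Top flange: 9.2 × 0.8, A = 7.36 in², y = 14.4 in, Ī = 0.392533 in⁴.
Hole (subtracted): ⌀0.4, A = 0.125664 in², y = 7.4 in, Ī = 0.00125664 in⁴.
By symmetry the centroid is at mid-height, ȳ = 7.4 in.
Transfer each piece to the horizontal centroidal axis using Ī + A·d² with d = y − 7.4:
  bottom flange: d = -7 in → contributes +361.033 in⁴
  web: d = 0 in → contributes +134.165 in⁴
  top flange: d = 7 in → contributes +361.033 in⁴
  hole: d = 0 in → contributes −0.00125664 in⁴
Total I = 856.229 in⁴.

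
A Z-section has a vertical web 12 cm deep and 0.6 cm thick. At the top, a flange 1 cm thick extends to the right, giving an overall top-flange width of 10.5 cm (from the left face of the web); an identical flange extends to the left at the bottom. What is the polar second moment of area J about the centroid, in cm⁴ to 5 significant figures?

Decompose the section into non-overlapping parts with the origin at the bottom-left of its bounding rectangle.
Web: 0.6 × 12, A = 7.2 cm², y = 6 cm, Ī = 86.4 cm⁴.
Top flange (beyond web): 9.9 × 1, A = 9.9 cm², y = 11.5 cm, Ī = 0.825 cm⁴.
Bottom flange (beyond web): 9.9 × 1, A = 9.9 cm², y = 0.5 cm, Ī = 0.825 cm⁴.
Centroid: ȳ = ΣA·y / ΣA = 6 cm.
Transfer each piece to the centroidal x-axis using Ī + A·d² with d = y − 6:
  web: d = 0 cm → contributes +86.4 cm⁴
  top flange (beyond web): d = 5.5 cm → contributes +300.3 cm⁴
  bottom flange (beyond web): d = -5.5 cm → contributes +300.3 cm⁴
Total I = 687 cm⁴.
For the y-axis: x̄ = 10.2 cm.
Repeating about the centroidal y-axis gives I_y = 707.67 cm⁴.
Polar second moment: J = I_x + I_y = 1394.67 cm⁴.

J ≈ 1394.7 cm⁴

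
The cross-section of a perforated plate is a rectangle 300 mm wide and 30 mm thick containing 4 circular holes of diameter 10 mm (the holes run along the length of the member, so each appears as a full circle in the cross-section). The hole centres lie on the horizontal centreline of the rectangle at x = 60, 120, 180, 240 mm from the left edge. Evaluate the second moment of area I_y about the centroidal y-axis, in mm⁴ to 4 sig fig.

Split into non-overlapping primitives; take the origin at the lower-left of the bounding box.
Plate: 300 × 30, A = 9 000 mm², x = 150 mm, Ī = 67 500 000 mm⁴.
Hole 1 (subtracted): ⌀10, A = 78.5398 mm², x = 60 mm, Ī = 490.874 mm⁴.
Hole 2 (subtracted): ⌀10, A = 78.5398 mm², x = 120 mm, Ī = 490.874 mm⁴.
Hole 3 (subtracted): ⌀10, A = 78.5398 mm², x = 180 mm, Ī = 490.874 mm⁴.
Hole 4 (subtracted): ⌀10, A = 78.5398 mm², x = 240 mm, Ī = 490.874 mm⁴.
By symmetry the centroid is at mid-width, x̄ = 150 mm.
Transfer each piece to the centroidal y-axis using Ī + A·d² with d = x − 150:
  plate: d = 0 mm → contributes +67 500 000 mm⁴
  hole 1: d = -90 mm → contributes −636 663 mm⁴
  hole 2: d = -30 mm → contributes −71176.7 mm⁴
  hole 3: d = 30 mm → contributes −71176.7 mm⁴
  hole 4: d = 90 mm → contributes −636 663 mm⁴
Total I = 66 084 320 mm⁴.

I_y ≈ 6.608 × 10⁷ mm⁴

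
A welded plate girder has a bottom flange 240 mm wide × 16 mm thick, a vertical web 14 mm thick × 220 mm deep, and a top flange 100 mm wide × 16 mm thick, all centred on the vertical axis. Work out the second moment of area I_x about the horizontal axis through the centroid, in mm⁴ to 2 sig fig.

I_x ≈ 8.0 × 10⁷ mm⁴

Split into non-overlapping primitives; take the origin at the lower-left of the bounding box.
Bottom plate: 240 × 16, A = 3 840 mm², y = 8 mm, Ī = 81 920 mm⁴.
Web plate: 14 × 220, A = 3 080 mm², y = 126 mm, Ī = 12 422 667 mm⁴.
Top plate: 100 × 16, A = 1 600 mm², y = 244 mm, Ī = 34 133 mm⁴.
Centroid: ȳ = ΣA·y / ΣA = 94.98 mm.
Transfer each piece to the horizontal axis through the centroid using Ī + A·d² with d = y − 94.98:
  bottom plate: d = -86.98 mm → contributes +29 131 198 mm⁴
  web plate: d = 31.02 mm → contributes +15 387 031 mm⁴
  top plate: d = 149 mm → contributes +35 566 927 mm⁴
Total I = 80 085 155 mm⁴.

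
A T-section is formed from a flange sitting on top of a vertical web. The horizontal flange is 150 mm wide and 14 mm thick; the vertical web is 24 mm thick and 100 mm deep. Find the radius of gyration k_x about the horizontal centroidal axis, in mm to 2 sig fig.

k_x ≈ 36 mm

Treat the section as a set of non-overlapping primitives; coordinates are from the bounding-box lower-left.
Flange: 150 × 14, A = 2 100 mm², y = 107 mm, Ī = 34 300 mm⁴.
Web: 24 × 100, A = 2 400 mm², y = 50 mm, Ī = 2 000 000 mm⁴.
Centroid: ȳ = ΣA·y / ΣA = 76.6 mm.
Transfer each piece to the horizontal centroidal axis using Ī + A·d² with d = y − 76.6:
  flange: d = 30.4 mm → contributes +1 975 036 mm⁴
  web: d = -26.6 mm → contributes +3 698 144 mm⁴
Total I = 5 673 180 mm⁴.
Radius of gyration: k = √(I/A) = √(5 673 180 / 4 500) = 35.51 mm.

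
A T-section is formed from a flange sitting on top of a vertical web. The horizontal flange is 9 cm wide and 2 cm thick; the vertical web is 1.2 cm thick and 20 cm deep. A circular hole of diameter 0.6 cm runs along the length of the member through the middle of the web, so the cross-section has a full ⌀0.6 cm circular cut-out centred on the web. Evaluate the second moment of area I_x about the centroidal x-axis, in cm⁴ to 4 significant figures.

Decompose the section into non-overlapping parts with the origin at the bottom-left of its bounding rectangle.
Flange: 9 × 2, A = 18 cm², y = 21 cm, Ī = 6 cm⁴.
Web: 1.2 × 20, A = 24 cm², y = 10 cm, Ī = 800 cm⁴.
Hole (subtracted): ⌀0.6, A = 0.282743 cm², y = 10 cm, Ī = 0.00636173 cm⁴.
Centroid: ȳ = ΣA·y / ΣA = 14.7462 cm.
Transfer each piece to the centroidal x-axis using Ī + A·d² with d = y − 14.7462:
  flange: d = 6.25376 cm → contributes +709.972 cm⁴
  web: d = -4.74624 cm → contributes +1340.64 cm⁴
  hole: d = -4.74624 cm → contributes −6.37566 cm⁴
Total I = 2044.24 cm⁴.

I_x ≈ 2044 cm⁴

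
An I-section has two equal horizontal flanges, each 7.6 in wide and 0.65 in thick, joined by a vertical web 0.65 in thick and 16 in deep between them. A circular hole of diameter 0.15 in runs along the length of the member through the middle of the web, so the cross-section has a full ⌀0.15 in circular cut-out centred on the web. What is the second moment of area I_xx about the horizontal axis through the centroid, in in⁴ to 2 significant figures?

Decompose the section into non-overlapping parts with the origin at the bottom-left of its bounding rectangle.
Bottom flange: 7.6 × 0.65, A = 4.94 in², y = 0.325 in, Ī = 0.1739 in⁴.
Web: 0.65 × 16, A = 10.4 in², y = 8.65 in, Ī = 221.9 in⁴.
Top flange: 7.6 × 0.65, A = 4.94 in², y = 16.98 in, Ī = 0.1739 in⁴.
Hole (subtracted): ⌀0.15, A = 0.01767 in², y = 8.65 in, Ī = 0.00002485 in⁴.
By symmetry the centroid is at mid-height, ȳ = 8.65 in.
Transfer each piece to the horizontal axis through the centroid using Ī + A·d² with d = y − 8.65:
  bottom flange: d = -8.325 in → contributes +342.5 in⁴
  web: d = 0 in → contributes +221.9 in⁴
  top flange: d = 8.325 in → contributes +342.5 in⁴
  hole: d = 0 in → contributes −0.00002485 in⁴
Total I = 907 in⁴.

I_xx ≈ 910 in⁴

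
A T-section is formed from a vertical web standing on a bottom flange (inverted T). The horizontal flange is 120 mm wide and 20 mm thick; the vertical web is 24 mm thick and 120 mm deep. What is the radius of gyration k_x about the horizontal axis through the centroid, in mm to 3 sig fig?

Treat the section as a set of non-overlapping primitives; coordinates are from the bounding-box lower-left.
Flange: 120 × 20, A = 2 400 mm², y = 10 mm, Ī = 80 000 mm⁴.
Web: 24 × 120, A = 2 880 mm², y = 80 mm, Ī = 3 456 000 mm⁴.
Centroid: ȳ = ΣA·y / ΣA = 48.182 mm.
Transfer each piece to the horizontal axis through the centroid using Ī + A·d² with d = y − 48.182:
  flange: d = -38.182 mm → contributes +3 578 843 mm⁴
  web: d = 31.818 mm → contributes +6 371 702 mm⁴
Total I = 9 950 545 mm⁴.
Radius of gyration: k = √(I/A) = √(9 950 545 / 5 280) = 43.412 mm.

k_x ≈ 43.4 mm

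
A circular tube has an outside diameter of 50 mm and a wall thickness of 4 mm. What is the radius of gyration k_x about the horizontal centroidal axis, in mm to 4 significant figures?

k_x ≈ 16.32 mm

Treat the section as a set of non-overlapping primitives; coordinates are from the bounding-box lower-left.
Outer circle: ⌀50, A = 1963.5 mm², y = 25 mm, Ī = 306 796 mm⁴.
Bore (subtracted): ⌀42, A = 1385.44 mm², y = 25 mm, Ī = 152 745 mm⁴.
By symmetry the centroid is at mid-height, ȳ = 25 mm.
All pieces are centred on the horizontal centroidal axis, so I = ΣĪ (holes subtracted) = 154 051 mm⁴.
Radius of gyration: k = √(I/A) = √(154 051 / 578.053) = 16.3248 mm.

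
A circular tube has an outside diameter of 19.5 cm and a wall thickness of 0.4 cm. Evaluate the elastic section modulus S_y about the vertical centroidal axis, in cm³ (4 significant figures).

S_y ≈ 112.3 cm³

Decompose the section into non-overlapping parts with the origin at the bottom-left of its bounding rectangle.
Outer circle: ⌀19.5, A = 298.648 cm², x = 9.75 cm, Ī = 7097.55 cm⁴.
Bore (subtracted): ⌀18.7, A = 274.646 cm², x = 9.75 cm, Ī = 6002.56 cm⁴.
By symmetry the centroid is at mid-width, x̄ = 9.75 cm.
All pieces are centred on the vertical centroidal axis, so I = ΣĪ (holes subtracted) = 1094.99 cm⁴.
Extreme fibre distance c = 9.75 cm; S = I/c = 112.307 cm³.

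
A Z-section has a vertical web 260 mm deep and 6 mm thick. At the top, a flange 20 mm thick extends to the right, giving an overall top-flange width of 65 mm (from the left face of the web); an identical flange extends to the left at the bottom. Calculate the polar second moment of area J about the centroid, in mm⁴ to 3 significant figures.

J ≈ 4.60 × 10⁷ mm⁴

Decompose the section into non-overlapping parts with the origin at the bottom-left of its bounding rectangle.
Web: 6 × 260, A = 1 560 mm², y = 130 mm, Ī = 8 788 000 mm⁴.
Top flange (beyond web): 59 × 20, A = 1 180 mm², y = 250 mm, Ī = 39 333 mm⁴.
Bottom flange (beyond web): 59 × 20, A = 1 180 mm², y = 10 mm, Ī = 39 333 mm⁴.
Centroid: ȳ = ΣA·y / ΣA = 130 mm.
Transfer each piece to the centroidal x-axis using Ī + A·d² with d = y − 130:
  web: d = 0 mm → contributes +8 788 000 mm⁴
  top flange (beyond web): d = 120 mm → contributes +17 031 333 mm⁴
  bottom flange (beyond web): d = -120 mm → contributes +17 031 333 mm⁴
Total I = 42 850 667 mm⁴.
For the y-axis: x̄ = 62 mm.
Repeating about the centroidal y-axis gives I_y = 3 182 027 mm⁴.
Polar second moment: J = I_x + I_y = 46 032 693 mm⁴.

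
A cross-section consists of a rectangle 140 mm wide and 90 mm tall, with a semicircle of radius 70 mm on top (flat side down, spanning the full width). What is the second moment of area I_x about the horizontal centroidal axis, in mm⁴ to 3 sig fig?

I_x ≈ 3.78 × 10⁷ mm⁴

Treat the section as a set of non-overlapping primitives; coordinates are from the bounding-box lower-left.
Rectangular body: 140 × 90, A = 12 600 mm², y = 45 mm, Ī = 8 505 000 mm⁴.
Semicircular cap: semicircle r = 70, A = 7696.9 mm², y = 119.71 mm, Ī = 2 635 265 mm⁴.
Centroid: ȳ = ΣA·y / ΣA = 73.331 mm.
Transfer each piece to the horizontal centroidal axis using Ī + A·d² with d = y − 73.331:
  rectangular body: d = -28.331 mm → contributes +18 618 184 mm⁴
  semicircular cap: d = 46.378 mm → contributes +19 190 772 mm⁴
Total I = 37 808 955 mm⁴.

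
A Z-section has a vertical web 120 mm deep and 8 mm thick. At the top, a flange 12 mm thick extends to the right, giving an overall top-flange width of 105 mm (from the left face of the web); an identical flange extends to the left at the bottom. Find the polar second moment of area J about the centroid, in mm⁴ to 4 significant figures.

J ≈ 1.622 × 10⁷ mm⁴

Split into non-overlapping primitives; take the origin at the lower-left of the bounding box.
Web: 8 × 120, A = 960 mm², y = 60 mm, Ī = 1 152 000 mm⁴.
Top flange (beyond web): 97 × 12, A = 1 164 mm², y = 114 mm, Ī = 13 968 mm⁴.
Bottom flange (beyond web): 97 × 12, A = 1 164 mm², y = 6 mm, Ī = 13 968 mm⁴.
Centroid: ȳ = ΣA·y / ΣA = 60 mm.
Transfer each piece to the centroidal x-axis using Ī + A·d² with d = y − 60:
  web: d = 0 mm → contributes +1 152 000 mm⁴
  top flange (beyond web): d = 54 mm → contributes +3 408 192 mm⁴
  bottom flange (beyond web): d = -54 mm → contributes +3 408 192 mm⁴
Total I = 7 968 384 mm⁴.
For the y-axis: x̄ = 101 mm.
Repeating about the centroidal y-axis gives I_y = 8 247 016 mm⁴.
Polar second moment: J = I_x + I_y = 16 215 400 mm⁴.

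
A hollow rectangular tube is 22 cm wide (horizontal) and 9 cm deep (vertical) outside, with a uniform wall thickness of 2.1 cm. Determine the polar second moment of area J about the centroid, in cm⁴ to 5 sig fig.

Treat the section as a set of non-overlapping primitives; coordinates are from the bounding-box lower-left.
Outer rectangle: 22 × 9, A = 198 cm², y = 4.5 cm, Ī = 1336.5 cm⁴.
Inner void (subtracted): 17.8 × 4.8, A = 85.44 cm², y = 4.5 cm, Ī = 164.0448 cm⁴.
By symmetry the centroid is at mid-height, ȳ = 4.5 cm.
All pieces are centred on the centroidal x-axis, so I = ΣĪ (holes subtracted) = 1172.455 cm⁴.
Repeating about the centroidal y-axis gives I_y = 5730.099 cm⁴.
Polar second moment: J = I_x + I_y = 6902.554 cm⁴.

J ≈ 6902.6 cm⁴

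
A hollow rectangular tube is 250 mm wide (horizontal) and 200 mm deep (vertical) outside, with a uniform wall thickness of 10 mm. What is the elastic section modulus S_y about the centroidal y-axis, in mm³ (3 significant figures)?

S_y ≈ 6.23 × 10⁵ mm³

Split into non-overlapping primitives; take the origin at the lower-left of the bounding box.
Outer rectangle: 250 × 200, A = 50 000 mm², x = 125 mm, Ī = 260 416 667 mm⁴.
Inner void (subtracted): 230 × 180, A = 41 400 mm², x = 125 mm, Ī = 182 505 000 mm⁴.
By symmetry the centroid is at mid-width, x̄ = 125 mm.
All pieces are centred on the centroidal y-axis, so I = ΣĪ (holes subtracted) = 77 911 667 mm⁴.
Extreme fibre distance c = 125 mm; S = I/c = 623 293 mm³.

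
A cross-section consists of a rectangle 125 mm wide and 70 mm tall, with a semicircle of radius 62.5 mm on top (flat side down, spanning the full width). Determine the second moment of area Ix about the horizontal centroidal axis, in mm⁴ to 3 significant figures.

Treat the section as a set of non-overlapping primitives; coordinates are from the bounding-box lower-left.
Rectangular body: 125 × 70, A = 8 750 mm², y = 35 mm, Ī = 3 572 917 mm⁴.
Semicircular cap: semicircle r = 62.5, A = 6135.9 mm², y = 96.526 mm, Ī = 1 674 758 mm⁴.
Centroid: ȳ = ΣA·y / ΣA = 60.361 mm.
Transfer each piece to the horizontal centroidal axis using Ī + A·d² with d = y − 60.361:
  rectangular body: d = -25.361 mm → contributes +9 200 620 mm⁴
  semicircular cap: d = 36.165 mm → contributes +9 700 023 mm⁴
Total I = 18 900 643 mm⁴.

Ix ≈ 1.89 × 10⁷ mm⁴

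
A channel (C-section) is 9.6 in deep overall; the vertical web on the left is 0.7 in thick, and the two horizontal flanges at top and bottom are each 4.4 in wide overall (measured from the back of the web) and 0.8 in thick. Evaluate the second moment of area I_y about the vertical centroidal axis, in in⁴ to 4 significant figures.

Treat the section as a set of non-overlapping primitives; coordinates are from the bounding-box lower-left.
Web: 0.7 × 9.6, A = 6.72 in², x = 0.35 in, Ī = 0.2744 in⁴.
Top flange (beyond web): 3.7 × 0.8, A = 2.96 in², x = 2.55 in, Ī = 3.37687 in⁴.
Bottom flange (beyond web): 3.7 × 0.8, A = 2.96 in², x = 2.55 in, Ī = 3.37687 in⁴.
Centroid: x̄ = ΣA·x / ΣA = 1.38038 in.
Transfer each piece to the vertical centroidal axis using Ī + A·d² with d = x − 1.38038:
  web: d = -1.03038 in → contributes +7.40891 in⁴
  top flange (beyond web): d = 1.16962 in → contributes +7.42618 in⁴
  bottom flange (beyond web): d = 1.16962 in → contributes +7.42618 in⁴
Total I = 22.2613 in⁴.

I_y ≈ 22.26 in⁴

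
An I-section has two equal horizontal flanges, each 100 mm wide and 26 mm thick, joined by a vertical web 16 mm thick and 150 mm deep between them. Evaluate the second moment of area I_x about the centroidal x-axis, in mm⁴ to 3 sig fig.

I_x ≈ 4.51 × 10⁷ mm⁴

Break the section into simple shapes (no overlaps), measuring from the bottom-left corner of the bounding box.
Bottom flange: 100 × 26, A = 2 600 mm², y = 13 mm, Ī = 146 467 mm⁴.
Web: 16 × 150, A = 2 400 mm², y = 101 mm, Ī = 4 500 000 mm⁴.
Top flange: 100 × 26, A = 2 600 mm², y = 189 mm, Ī = 146 467 mm⁴.
By symmetry the centroid is at mid-height, ȳ = 101 mm.
Transfer each piece to the centroidal x-axis using Ī + A·d² with d = y − 101:
  bottom flange: d = -88 mm → contributes +20 280 867 mm⁴
  web: d = 0 mm → contributes +4 500 000 mm⁴
  top flange: d = 88 mm → contributes +20 280 867 mm⁴
Total I = 45 061 733 mm⁴.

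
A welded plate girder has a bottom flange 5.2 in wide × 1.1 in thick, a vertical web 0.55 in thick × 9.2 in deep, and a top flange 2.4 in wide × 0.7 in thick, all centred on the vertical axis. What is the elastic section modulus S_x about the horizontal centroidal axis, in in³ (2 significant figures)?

S_x ≈ 28 in³

Break the section into simple shapes (no overlaps), measuring from the bottom-left corner of the bounding box.
Bottom plate: 5.2 × 1.1, A = 5.72 in², y = 0.55 in, Ī = 0.5768 in⁴.
Web plate: 0.55 × 9.2, A = 5.06 in², y = 5.7 in, Ī = 35.69 in⁴.
Top plate: 2.4 × 0.7, A = 1.68 in², y = 10.65 in, Ī = 0.0686 in⁴.
Centroid: ȳ = ΣA·y / ΣA = 4.003 in.
Transfer each piece to the horizontal centroidal axis using Ī + A·d² with d = y − 4.003:
  bottom plate: d = -3.453 in → contributes +68.79 in⁴
  web plate: d = 1.697 in → contributes +50.26 in⁴
  top plate: d = 6.647 in → contributes +74.29 in⁴
Total I = 193.3 in⁴.
Extreme fibre distance c = 6.997 in; S = I/c = 27.63 in³.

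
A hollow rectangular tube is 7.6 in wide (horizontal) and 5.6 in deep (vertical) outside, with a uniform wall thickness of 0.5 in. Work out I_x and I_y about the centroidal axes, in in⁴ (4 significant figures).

I_x ≈ 57.69 in⁴, I_y ≈ 94.65 in⁴

Decompose the section into non-overlapping parts with the origin at the bottom-left of its bounding rectangle.
Outer rectangle: 7.6 × 5.6, A = 42.56 in², y = 2.8 in, Ī = 111.223 in⁴.
Inner void (subtracted): 6.6 × 4.6, A = 30.36 in², y = 2.8 in, Ī = 53.5348 in⁴.
By symmetry the centroid is at mid-height, ȳ = 2.8 in.
All pieces are centred on the centroidal x-axis, so I = ΣĪ (holes subtracted) = 57.6887 in⁴.
Repeating about the centroidal y-axis gives I_y = 94.6487 in⁴.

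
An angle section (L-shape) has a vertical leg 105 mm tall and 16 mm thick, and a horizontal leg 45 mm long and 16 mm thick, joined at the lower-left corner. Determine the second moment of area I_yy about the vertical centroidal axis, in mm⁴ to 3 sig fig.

Decompose the section into non-overlapping parts with the origin at the bottom-left of its bounding rectangle.
Vertical leg: 16 × 105, A = 1 680 mm², x = 8 mm, Ī = 35 840 mm⁴.
Horizontal leg (remainder): 29 × 16, A = 464 mm², x = 30.5 mm, Ī = 32 519 mm⁴.
Centroid: x̄ = ΣA·x / ΣA = 12.869 mm.
Transfer each piece to the vertical centroidal axis using Ī + A·d² with d = x − 12.869:
  vertical leg: d = -4.8694 mm → contributes +75 675 mm⁴
  horizontal leg (remainder): d = 17.631 mm → contributes +176 747 mm⁴
Total I = 252 422 mm⁴.

I_yy ≈ 2.52 × 10⁵ mm⁴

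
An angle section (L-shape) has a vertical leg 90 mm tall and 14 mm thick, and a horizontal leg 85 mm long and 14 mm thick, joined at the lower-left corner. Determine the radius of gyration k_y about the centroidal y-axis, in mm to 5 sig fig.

k_y ≈ 25.291 mm

Split into non-overlapping primitives; take the origin at the lower-left of the bounding box.
Vertical leg: 14 × 90, A = 1 260 mm², x = 7 mm, Ī = 20 580 mm⁴.
Horizontal leg (remainder): 71 × 14, A = 994 mm², x = 49.5 mm, Ī = 417562.8 mm⁴.
Centroid: x̄ = ΣA·x / ΣA = 25.74224 mm.
Transfer each piece to the centroidal y-axis using Ī + A·d² with d = x − 25.74224:
  vertical leg: d = -18.74224 mm → contributes +463 182 mm⁴
  horizontal leg (remainder): d = 23.75776 mm → contributes +978607.6 mm⁴
Total I = 1 441 790 mm⁴.
Radius of gyration: k = √(I/A) = √(1 441 790 / 2 254) = 25.29146 mm.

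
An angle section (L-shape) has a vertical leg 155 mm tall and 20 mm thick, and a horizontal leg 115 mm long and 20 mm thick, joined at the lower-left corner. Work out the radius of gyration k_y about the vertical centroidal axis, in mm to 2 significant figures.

Split into non-overlapping primitives; take the origin at the lower-left of the bounding box.
Vertical leg: 20 × 155, A = 3 100 mm², x = 10 mm, Ī = 103 333 mm⁴.
Horizontal leg (remainder): 95 × 20, A = 1 900 mm², x = 67.5 mm, Ī = 1 428 958 mm⁴.
Centroid: x̄ = ΣA·x / ΣA = 31.85 mm.
Transfer each piece to the vertical centroidal axis using Ī + A·d² with d = x − 31.85:
  vertical leg: d = -21.85 mm → contributes +1 583 343 mm⁴
  horizontal leg (remainder): d = 35.65 mm → contributes +3 843 711 mm⁴
Total I = 5 427 054 mm⁴.
Radius of gyration: k = √(I/A) = √(5 427 054 / 5 000) = 32.95 mm.

k_y ≈ 33 mm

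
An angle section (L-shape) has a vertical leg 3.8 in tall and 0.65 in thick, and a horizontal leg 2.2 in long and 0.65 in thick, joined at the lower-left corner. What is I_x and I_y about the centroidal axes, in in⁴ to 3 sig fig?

I_x ≈ 4.78 in⁴, I_y ≈ 1.15 in⁴

Break the section into simple shapes (no overlaps), measuring from the bottom-left corner of the bounding box.
Vertical leg: 0.65 × 3.8, A = 2.47 in², y = 1.9 in, Ī = 2.9722 in⁴.
Horizontal leg (remainder): 1.55 × 0.65, A = 1.0075 in², y = 0.325 in, Ī = 0.035472 in⁴.
Centroid: ȳ = ΣA·y / ΣA = 1.4437 in.
Transfer each piece to the centroidal x-axis using Ī + A·d² with d = y − 1.4437:
  vertical leg: d = 0.45631 in → contributes +3.4865 in⁴
  horizontal leg (remainder): d = -1.1187 in → contributes +1.2963 in⁴
Total I = 4.7829 in⁴.
For the y-axis: x̄ = 0.64369 in.
Repeating about the centroidal y-axis gives I_y = 1.1546 in⁴.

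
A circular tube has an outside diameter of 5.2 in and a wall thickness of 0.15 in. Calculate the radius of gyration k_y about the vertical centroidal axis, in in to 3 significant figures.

Break the section into simple shapes (no overlaps), measuring from the bottom-left corner of the bounding box.
Outer circle: ⌀5.2, A = 21.237 in², x = 2.6 in, Ī = 35.891 in⁴.
Bore (subtracted): ⌀4.9, A = 18.857 in², x = 2.6 in, Ī = 28.298 in⁴.
By symmetry the centroid is at mid-width, x̄ = 2.6 in.
All pieces are centred on the vertical centroidal axis, so I = ΣĪ (holes subtracted) = 7.5929 in⁴.
Radius of gyration: k = √(I/A) = √(7.5929 / 2.3798) = 1.7862 in.

k_y ≈ 1.79 in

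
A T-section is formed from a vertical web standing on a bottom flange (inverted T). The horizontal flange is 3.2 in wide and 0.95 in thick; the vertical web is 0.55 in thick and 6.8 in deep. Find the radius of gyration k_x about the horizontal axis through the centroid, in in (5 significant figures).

Split into non-overlapping primitives; take the origin at the lower-left of the bounding box.
Flange: 3.2 × 0.95, A = 3.04 in², y = 0.475 in, Ī = 0.2286333 in⁴.
Web: 0.55 × 6.8, A = 3.74 in², y = 4.35 in, Ī = 14.41147 in⁴.
Centroid: ȳ = ΣA·y / ΣA = 2.612537 in.
Transfer each piece to the horizontal axis through the centroid using Ī + A·d² with d = y − 2.612537:
  flange: d = -2.137537 in → contributes +14.11859 in⁴
  web: d = 1.737463 in → contributes +25.7017 in⁴
Total I = 39.82028 in⁴.
Radius of gyration: k = √(I/A) = √(39.82028 / 6.78) = 2.423468 in.

k_x ≈ 2.4235 in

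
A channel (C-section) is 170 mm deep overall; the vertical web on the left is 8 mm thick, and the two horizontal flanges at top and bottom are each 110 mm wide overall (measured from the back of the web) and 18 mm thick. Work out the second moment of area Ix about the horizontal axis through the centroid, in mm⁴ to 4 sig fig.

Break the section into simple shapes (no overlaps), measuring from the bottom-left corner of the bounding box.
Web: 8 × 170, A = 1 360 mm², y = 85 mm, Ī = 3 275 333 mm⁴.
Top flange (beyond web): 102 × 18, A = 1 836 mm², y = 161 mm, Ī = 49 572 mm⁴.
Bottom flange (beyond web): 102 × 18, A = 1 836 mm², y = 9 mm, Ī = 49 572 mm⁴.
By symmetry the centroid is at mid-height, ȳ = 85 mm.
Transfer each piece to the horizontal axis through the centroid using Ī + A·d² with d = y − 85:
  web: d = 0 mm → contributes +3 275 333 mm⁴
  top flange (beyond web): d = 76 mm → contributes +10 654 308 mm⁴
  bottom flange (beyond web): d = -76 mm → contributes +10 654 308 mm⁴
Total I = 24 583 949 mm⁴.

Ix ≈ 2.458 × 10⁷ mm⁴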